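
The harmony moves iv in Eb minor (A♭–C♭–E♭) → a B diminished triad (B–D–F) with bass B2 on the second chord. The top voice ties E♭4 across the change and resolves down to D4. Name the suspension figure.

4–3 suspension.

At the second chord the bass is B2. The suspended E♭4 lies a fourth above the bass; after resolving down by step to D4, the interval above the bass becomes a third.
Suspension figures are named by those two intervals: 4–3.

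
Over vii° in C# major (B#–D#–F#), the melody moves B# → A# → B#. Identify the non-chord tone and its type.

The harmony at that moment is B# diminished triad (B#, D#, F#); A# is not a chord tone.
It is approached by step down from B# and left by step up to B#.
Step away and step back to the same note — a neighbor tone (lower neighbor).

A# is a neighbor tone.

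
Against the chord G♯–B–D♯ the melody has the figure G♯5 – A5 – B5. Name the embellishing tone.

The harmony at that moment is G♯ minor triad (G♯, B, D♯); A5 is not a chord tone.
It is approached by step up from G♯5 and left by step up to B5.
Step in, step out in the same direction — a passing tone.

A5 is a passing tone.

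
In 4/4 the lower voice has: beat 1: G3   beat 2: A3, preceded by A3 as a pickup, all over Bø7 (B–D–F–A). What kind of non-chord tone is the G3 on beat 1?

Lower neighbor tone.

The harmony at that moment is B half-diminished seventh chord (B, D, F, A); G3 is not a chord tone.
It is approached by step down from A3 and left by step up to A3.
Step away and step back to the same note — a neighbor tone (lower neighbor).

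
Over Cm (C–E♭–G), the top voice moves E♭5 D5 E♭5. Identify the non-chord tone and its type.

D5 is a neighbor tone.

The harmony at that moment is C minor triad (C, E♭, G); D5 is not a chord tone.
It is approached by step down from E♭5 and left by step up to E♭5.
Step away and step back to the same note — a neighbor tone (lower neighbor).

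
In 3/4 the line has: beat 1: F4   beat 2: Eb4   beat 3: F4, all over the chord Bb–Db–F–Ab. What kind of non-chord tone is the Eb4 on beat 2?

The harmony at that moment is Bb minor seventh chord (Bb, Db, F, Ab); Eb4 is not a chord tone.
It is approached by step down from F4 and left by step up to F4.
Step away and step back to the same note — a neighbor tone (lower neighbor).

Lower neighbor tone.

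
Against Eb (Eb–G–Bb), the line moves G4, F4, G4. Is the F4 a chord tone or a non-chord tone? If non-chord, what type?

The harmony at that moment is Eb major triad (Eb, G, Bb); F4 is not a chord tone.
It is approached by step down from G4 and left by step up to G4.
Step away and step back to the same note — a neighbor tone (lower neighbor).

Non-chord tone — a neighbor tone.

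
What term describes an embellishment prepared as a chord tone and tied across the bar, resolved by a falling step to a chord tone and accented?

Approach: by preparation — the pitch is first a chord tone, then held (tied or repeated) while the harmony changes under it. Departure: down by step. Metric position: strong.
A prepared dissonance that resolves downward by step — a suspension. (The same figure resolving upward would be a retardation.)

Suspension.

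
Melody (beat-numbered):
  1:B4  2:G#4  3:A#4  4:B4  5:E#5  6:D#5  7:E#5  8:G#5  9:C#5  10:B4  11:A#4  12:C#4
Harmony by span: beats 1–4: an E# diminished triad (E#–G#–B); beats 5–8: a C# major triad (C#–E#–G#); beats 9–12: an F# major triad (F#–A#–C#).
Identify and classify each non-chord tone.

The harmony at that moment is E# diminished triad (E#, G#, B); A#4 is not a chord tone.
It is approached by step up from G#4 and left by step up to B4.
Step in, step out in the same direction — a passing tone.
The harmony at that moment is C# major triad (C#, E#, G#); D#5 is not a chord tone.
It is approached by step down from E#5 and left by step up to E#5.
Step away and step back to the same note — a neighbor tone (lower neighbor).
The harmony at that moment is F# major triad (F#, A#, C#); B4 is not a chord tone.
It is approached by step down from C#5 and left by step down to A#4.
Step in, step out in the same direction — a passing tone.

A#4 (beat 3) — passing tone; D#5 (beat 6) — neighbor tone; B4 (beat 10) — passing tone.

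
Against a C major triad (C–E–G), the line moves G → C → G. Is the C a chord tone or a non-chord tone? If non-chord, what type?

C major triad contains C, E, G; C is the root, so it is a chord tone.

Chord tone (the root of C major triad).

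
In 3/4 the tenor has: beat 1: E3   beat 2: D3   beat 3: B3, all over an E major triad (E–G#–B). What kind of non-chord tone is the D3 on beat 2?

Escape tone.

The harmony at that moment is E major triad (E, G#, B); D3 is not a chord tone.
It is approached by step down from E3 and left by leap up to B3.
Step in, leap out, on a weak beat — an escape tone.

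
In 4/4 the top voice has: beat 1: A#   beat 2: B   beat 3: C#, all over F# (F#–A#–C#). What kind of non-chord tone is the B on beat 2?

Passing tone.

The harmony at that moment is F# major triad (F#, A#, C#); B is not a chord tone.
It is approached by step up from A# and left by step up to C#.
Step in, step out in the same direction — a passing tone.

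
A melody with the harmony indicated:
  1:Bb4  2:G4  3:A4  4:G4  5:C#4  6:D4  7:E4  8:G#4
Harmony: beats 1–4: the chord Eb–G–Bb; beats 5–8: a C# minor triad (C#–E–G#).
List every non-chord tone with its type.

A4 (beat 3) — neighbor tone; D4 (beat 6) — passing tone.

The harmony at that moment is Eb major triad (Eb, G, Bb); A4 is not a chord tone.
It is approached by step up from G4 and left by step down to G4.
Step away and step back to the same note — a neighbor tone (upper neighbor).
The harmony at that moment is C# minor triad (C#, E, G#); D4 is not a chord tone.
It is approached by step up from C#4 and left by step up to E4.
Step in, step out in the same direction — a passing tone.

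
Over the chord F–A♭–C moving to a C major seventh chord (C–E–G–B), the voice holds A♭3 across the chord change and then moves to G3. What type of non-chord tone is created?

A♭3 is a suspension.

The harmony at that moment is C major seventh chord (C, E, G, B); A♭3 is not a chord tone.
It is held over (the same pitch as the preceding A♭3) and left by step down to G3.
Held over from the previous chord and resolving down by step — a suspension.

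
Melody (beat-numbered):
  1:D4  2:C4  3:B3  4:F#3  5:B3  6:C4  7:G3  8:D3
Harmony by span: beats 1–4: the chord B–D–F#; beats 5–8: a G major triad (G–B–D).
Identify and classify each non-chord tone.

The harmony at that moment is B minor triad (B, D, F#); C4 is not a chord tone.
It is approached by step down from D4 and left by step down to B3.
Step in, step out in the same direction — a passing tone.
The harmony at that moment is G major triad (G, B, D); C4 is not a chord tone.
It is approached by step up from B3 and left by leap down to G3.
Step in, leap out — an escape tone.

C4 (beat 2) — passing tone; C4 (beat 6) — escape tone.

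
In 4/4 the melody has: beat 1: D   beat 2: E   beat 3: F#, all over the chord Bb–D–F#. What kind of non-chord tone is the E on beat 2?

Passing tone.

The harmony at that moment is Bb augmented triad (Bb, D, F#); E is not a chord tone.
It is approached by step up from D and left by step up to F#.
Step in, step out in the same direction — a passing tone.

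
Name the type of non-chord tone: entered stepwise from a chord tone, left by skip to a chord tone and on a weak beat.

Approach: by step. Departure: by leap. Metric position: weak.
Step in, leap out, from a weak position — an escape tone (échappée). (It is the mirror image of the appoggiatura, which leaps in and steps out on a strong beat.)

Escape tone.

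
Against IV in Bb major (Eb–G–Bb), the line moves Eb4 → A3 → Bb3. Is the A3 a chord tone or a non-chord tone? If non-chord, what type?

The harmony at that moment is Eb major triad (Eb, G, Bb); A3 is not a chord tone.
It is approached by leap down from Eb4 and left by step up to Bb3.
Leap in, step out — an appoggiatura.

Non-chord tone — an appoggiatura.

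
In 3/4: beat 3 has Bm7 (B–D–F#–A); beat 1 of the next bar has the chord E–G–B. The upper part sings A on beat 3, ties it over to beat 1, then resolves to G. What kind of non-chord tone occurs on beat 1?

Suspension.

The harmony at that moment is E minor triad (E, G, B); A is not a chord tone.
It is held over (the same pitch as the preceding A) and left by step down to G.
Held over from the previous chord and resolving down by step — a suspension.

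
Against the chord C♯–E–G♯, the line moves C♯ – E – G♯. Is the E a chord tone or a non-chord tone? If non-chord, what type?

C# minor triad contains C♯, E, G♯; E is the third, so it is a chord tone.

Chord tone (the third of C# minor triad).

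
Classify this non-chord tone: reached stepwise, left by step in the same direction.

Approach: by step. Departure: by step, continuing in the same direction.
Stepwise on both sides with no change of direction means the note fills in the space between two different chord tones — a passing tone. (Had it turned back to its starting note it would be a neighbor tone instead.)

Passing tone.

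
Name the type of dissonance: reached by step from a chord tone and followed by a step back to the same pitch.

Neighbor tone.

Approach: by step. Departure: by step in the opposite direction, back to the starting pitch.
Stepwise on both sides but reversing to return to the same chord tone — a neighbor tone. (Had it continued onward in the same direction it would be a passing tone instead.)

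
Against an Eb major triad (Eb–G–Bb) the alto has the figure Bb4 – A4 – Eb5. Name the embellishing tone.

A4 is an escape tone.

The harmony at that moment is Eb major triad (Eb, G, Bb); A4 is not a chord tone.
It is approached by step down from Bb4 and left by leap up to Eb5.
Step in, leap out — an escape tone.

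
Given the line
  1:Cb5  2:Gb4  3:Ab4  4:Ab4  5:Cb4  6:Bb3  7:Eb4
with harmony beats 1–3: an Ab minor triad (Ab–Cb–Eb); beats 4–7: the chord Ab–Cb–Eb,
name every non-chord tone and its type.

Gb4 (beat 2) — appoggiatura; Bb3 (beat 6) — escape tone.

The harmony at that moment is Ab minor triad (Ab, Cb, Eb); Gb4 is not a chord tone.
It is approached by leap down from Cb5 and left by step up to Ab4.
Leap in, step out — an appoggiatura.
The harmony at that moment is Ab minor triad (Ab, Cb, Eb); Bb3 is not a chord tone.
It is approached by step down from Cb4 and left by leap up to Eb4.
Step in, leap out — an escape tone.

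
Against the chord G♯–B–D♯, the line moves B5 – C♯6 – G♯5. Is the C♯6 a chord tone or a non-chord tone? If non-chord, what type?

Non-chord tone — an escape tone.

The harmony at that moment is G♯ minor triad (G♯, B, D♯); C♯6 is not a chord tone.
It is approached by step up from B5 and left by leap down to G♯5.
Step in, leap out — an escape tone.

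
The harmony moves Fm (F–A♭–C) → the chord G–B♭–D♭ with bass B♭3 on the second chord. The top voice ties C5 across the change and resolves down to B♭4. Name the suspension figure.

At the second chord the bass is B♭3. The suspended C5 lies a ninth above the bass; after resolving down by step to B♭4, the interval above the bass becomes an octave.
Suspension figures are named by those two intervals: 9–8.

9–8 suspension.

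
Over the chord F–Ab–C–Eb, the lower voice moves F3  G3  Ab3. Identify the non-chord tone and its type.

G3 is a passing tone.

The harmony at that moment is F minor seventh chord (F, Ab, C, Eb); G3 is not a chord tone.
It is approached by step up from F3 and left by step up to Ab3.
Step in, step out in the same direction — a passing tone.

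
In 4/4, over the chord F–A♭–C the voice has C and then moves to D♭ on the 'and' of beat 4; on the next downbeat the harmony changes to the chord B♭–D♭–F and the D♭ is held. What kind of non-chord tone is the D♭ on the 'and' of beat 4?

The harmony at that moment is F minor triad (F, A♭, C); D♭ is not a chord tone.
It is approached by step up from C and then sustained as the same pitch into the next harmony.
Arriving early and becoming a chord tone when the harmony changes — an anticipation.

Anticipation.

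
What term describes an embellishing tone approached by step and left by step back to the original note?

Neighbor tone.

Approach: by step. Departure: by step in the opposite direction, back to the starting pitch.
Stepwise on both sides but reversing to return to the same chord tone — a neighbor tone. (Had it continued onward in the same direction it would be a passing tone instead.)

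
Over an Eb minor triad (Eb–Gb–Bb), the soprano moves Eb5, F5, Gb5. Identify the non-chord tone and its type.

F5 is a passing tone.

The harmony at that moment is Eb minor triad (Eb, Gb, Bb); F5 is not a chord tone.
It is approached by step up from Eb5 and left by step up to Gb5.
Step in, step out in the same direction — a passing tone.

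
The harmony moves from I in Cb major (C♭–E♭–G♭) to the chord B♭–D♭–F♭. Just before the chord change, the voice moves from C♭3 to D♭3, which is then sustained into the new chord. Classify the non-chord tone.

D♭3 is an anticipation.

The harmony at that moment is C♭ major triad (C♭, E♭, G♭); D♭3 is not a chord tone.
It is approached by step up from C♭3 and then sustained as the same pitch into the next harmony.
Arriving early and becoming a chord tone when the harmony changes — an anticipation.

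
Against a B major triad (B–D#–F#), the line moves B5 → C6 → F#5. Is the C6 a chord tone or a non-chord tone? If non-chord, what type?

Non-chord tone — an escape tone.

The harmony at that moment is B major triad (B, D#, F#); C6 is not a chord tone.
It is approached by step up from B5 and left by leap down to F#5.
Step in, leap out — an escape tone.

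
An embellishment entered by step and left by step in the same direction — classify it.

Passing tone.

Approach: by step. Departure: by step, continuing in the same direction.
Stepwise on both sides with no change of direction means the note fills in the space between two different chord tones — a passing tone. (Had it turned back to its starting note it would be a neighbor tone instead.)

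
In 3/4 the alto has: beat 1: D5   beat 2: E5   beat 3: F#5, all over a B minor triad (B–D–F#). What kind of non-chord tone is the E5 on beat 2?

Passing tone.

The harmony at that moment is B minor triad (B, D, F#); E5 is not a chord tone.
It is approached by step up from D5 and left by step up to F#5.
Step in, step out in the same direction — a passing tone.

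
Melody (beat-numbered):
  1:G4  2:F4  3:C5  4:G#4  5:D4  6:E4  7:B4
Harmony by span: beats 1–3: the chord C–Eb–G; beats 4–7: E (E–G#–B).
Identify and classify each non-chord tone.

F4 (beat 2) — escape tone; D4 (beat 5) — appoggiatura.

The harmony at that moment is C minor triad (C, Eb, G); F4 is not a chord tone.
It is approached by step down from G4 and left by leap up to C5.
Step in, leap out — an escape tone.
The harmony at that moment is E major triad (E, G#, B); D4 is not a chord tone.
It is approached by leap down from G#4 and left by step up to E4.
Leap in, step out — an appoggiatura.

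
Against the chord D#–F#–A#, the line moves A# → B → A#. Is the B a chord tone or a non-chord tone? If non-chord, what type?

Non-chord tone — a neighbor tone.

The harmony at that moment is D# minor triad (D#, F#, A#); B is not a chord tone.
It is approached by step up from A# and left by step down to A#.
Step away and step back to the same note — a neighbor tone (upper neighbor).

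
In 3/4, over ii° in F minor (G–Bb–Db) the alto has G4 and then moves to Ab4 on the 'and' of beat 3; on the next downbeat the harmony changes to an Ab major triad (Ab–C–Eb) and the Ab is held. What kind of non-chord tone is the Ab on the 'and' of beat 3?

Anticipation.

The harmony at that moment is G diminished triad (G, Bb, Db); Ab4 is not a chord tone.
It is approached by step up from G4 and then sustained as the same pitch into the next harmony.
Arriving early and becoming a chord tone when the harmony changes — an anticipation.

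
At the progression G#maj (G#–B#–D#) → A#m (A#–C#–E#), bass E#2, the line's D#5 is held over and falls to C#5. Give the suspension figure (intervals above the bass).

At the second chord the bass is E#2. The suspended D#5 lies a seventh above the bass; after resolving down by step to C#5, the interval above the bass becomes a sixth.
Suspension figures are named by those two intervals: 7–6.

7–6 suspension.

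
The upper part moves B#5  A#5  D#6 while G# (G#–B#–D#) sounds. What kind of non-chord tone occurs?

The harmony at that moment is G# major triad (G#, B#, D#); A#5 is not a chord tone.
It is approached by step down from B#5 and left by leap up to D#6.
Step in, leap out — an escape tone.

A#5 is an escape tone.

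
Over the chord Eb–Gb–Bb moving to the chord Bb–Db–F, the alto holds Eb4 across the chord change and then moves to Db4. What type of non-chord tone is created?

The harmony at that moment is Bb minor triad (Bb, Db, F); Eb4 is not a chord tone.
It is held over (the same pitch as the preceding Eb4) and left by step down to Db4.
Held over from the previous chord and resolving down by step — a suspension.

Eb4 is a suspension.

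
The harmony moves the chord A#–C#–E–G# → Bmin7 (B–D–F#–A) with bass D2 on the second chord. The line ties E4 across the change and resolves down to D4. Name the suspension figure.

9–8 suspension.

At the second chord the bass is D2. The suspended E4 lies a ninth above the bass; after resolving down by step to D4, the interval above the bass becomes an octave.
Suspension figures are named by those two intervals: 9–8.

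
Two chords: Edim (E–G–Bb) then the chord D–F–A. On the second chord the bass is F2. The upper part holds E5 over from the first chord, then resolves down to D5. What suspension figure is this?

7–6 suspension.

At the second chord the bass is F2. The suspended E5 lies a seventh above the bass; after resolving down by step to D5, the interval above the bass becomes a sixth.
Suspension figures are named by those two intervals: 7–6.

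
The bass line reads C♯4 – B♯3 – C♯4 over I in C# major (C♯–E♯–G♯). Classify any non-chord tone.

The harmony at that moment is C♯ major triad (C♯, E♯, G♯); B♯3 is not a chord tone.
It is approached by step down from C♯4 and left by step up to C♯4.
Step away and step back to the same note — a neighbor tone (lower neighbor).

B♯3 is a neighbor tone.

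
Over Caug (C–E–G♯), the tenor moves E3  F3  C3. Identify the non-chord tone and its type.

The harmony at that moment is C augmented triad (C, E, G♯); F3 is not a chord tone.
It is approached by step up from E3 and left by leap down to C3.
Step in, leap out — an escape tone.

F3 is an escape tone.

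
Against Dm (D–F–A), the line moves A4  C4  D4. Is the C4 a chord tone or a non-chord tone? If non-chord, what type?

Non-chord tone — an appoggiatura.

The harmony at that moment is D minor triad (D, F, A); C4 is not a chord tone.
It is approached by leap down from A4 and left by step up to D4.
Leap in, step out — an appoggiatura.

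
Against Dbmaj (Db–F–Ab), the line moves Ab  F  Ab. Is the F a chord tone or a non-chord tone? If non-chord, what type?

Chord tone (the third of Db major triad).

Db major triad contains Db, F, Ab; F is the third, so it is a chord tone.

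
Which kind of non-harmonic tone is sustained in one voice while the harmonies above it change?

Pedal tone.

Approach: none. Departure: none — a single pitch is sustained while the chords change around it, passing through harmonies that do not contain it.
No melodic motion at all; the dissonance is created entirely by the moving harmonies against the stationary note — a pedal tone (pedal point).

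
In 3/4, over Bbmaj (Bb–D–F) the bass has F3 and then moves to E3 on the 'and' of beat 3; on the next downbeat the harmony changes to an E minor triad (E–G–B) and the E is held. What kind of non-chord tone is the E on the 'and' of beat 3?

Anticipation.

The harmony at that moment is Bb major triad (Bb, D, F); E3 is not a chord tone.
It is approached by step down from F3 and then sustained as the same pitch into the next harmony.
Arriving early and becoming a chord tone when the harmony changes — an anticipation.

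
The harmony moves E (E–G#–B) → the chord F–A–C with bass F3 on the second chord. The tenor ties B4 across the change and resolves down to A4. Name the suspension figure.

4–3 suspension.

At the second chord the bass is F3. The suspended B4 lies a fourth above the bass; after resolving down by step to A4, the interval above the bass becomes a third.
Suspension figures are named by those two intervals: 4–3.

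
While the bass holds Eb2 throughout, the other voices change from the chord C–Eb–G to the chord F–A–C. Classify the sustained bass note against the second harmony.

The harmony at that moment is F major triad (F, A, C); Eb2 is not a chord tone.
It is held over (the same pitch as the preceding Eb2) and then sustained as the same pitch into the next harmony.
Sustained through a change of harmony — a pedal tone.

Pedal tone (pedal point).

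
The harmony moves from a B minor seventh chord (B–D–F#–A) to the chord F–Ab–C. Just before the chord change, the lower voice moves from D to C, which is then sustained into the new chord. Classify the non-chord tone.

The harmony at that moment is B minor seventh chord (B, D, F#, A); C is not a chord tone.
It is approached by step down from D and then sustained as the same pitch into the next harmony.
Arriving early and becoming a chord tone when the harmony changes — an anticipation.

C is an anticipation.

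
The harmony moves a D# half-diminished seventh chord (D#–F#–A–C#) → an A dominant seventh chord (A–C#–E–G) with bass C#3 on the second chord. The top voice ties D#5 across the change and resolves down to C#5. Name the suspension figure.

9–8 suspension.

At the second chord the bass is C#3. The suspended D#5 lies a ninth above the bass; after resolving down by step to C#5, the interval above the bass becomes an octave.
Suspension figures are named by those two intervals: 9–8.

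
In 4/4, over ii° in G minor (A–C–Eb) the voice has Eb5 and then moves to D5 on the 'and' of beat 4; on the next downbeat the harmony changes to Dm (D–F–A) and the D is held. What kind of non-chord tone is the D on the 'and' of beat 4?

Anticipation.

The harmony at that moment is A diminished triad (A, C, Eb); D5 is not a chord tone.
It is approached by step down from Eb5 and then sustained as the same pitch into the next harmony.
Arriving early and becoming a chord tone when the harmony changes — an anticipation.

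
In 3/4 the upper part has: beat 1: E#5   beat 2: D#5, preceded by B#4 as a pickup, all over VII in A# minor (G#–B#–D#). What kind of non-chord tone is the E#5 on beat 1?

The harmony at that moment is G# major triad (G#, B#, D#); E#5 is not a chord tone.
It is approached by leap up from B#4 and left by step down to D#5.
Leap in, step out, metrically accented — an appoggiatura.

Appoggiatura.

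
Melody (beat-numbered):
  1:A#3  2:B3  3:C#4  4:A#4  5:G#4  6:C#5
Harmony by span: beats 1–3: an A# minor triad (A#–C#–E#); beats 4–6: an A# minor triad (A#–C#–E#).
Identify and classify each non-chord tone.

The harmony at that moment is A# minor triad (A#, C#, E#); B3 is not a chord tone.
It is approached by step up from A#3 and left by step up to C#4.
Step in, step out in the same direction — a passing tone.
The harmony at that moment is A# minor triad (A#, C#, E#); G#4 is not a chord tone.
It is approached by step down from A#4 and left by leap up to C#5.
Step in, leap out — an escape tone.

B3 (beat 2) — passing tone; G#4 (beat 5) — escape tone.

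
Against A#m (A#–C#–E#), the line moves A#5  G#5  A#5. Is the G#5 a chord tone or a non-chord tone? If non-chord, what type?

Non-chord tone — a neighbor tone.

The harmony at that moment is A# minor triad (A#, C#, E#); G#5 is not a chord tone.
It is approached by step down from A#5 and left by step up to A#5.
Step away and step back to the same note — a neighbor tone (lower neighbor).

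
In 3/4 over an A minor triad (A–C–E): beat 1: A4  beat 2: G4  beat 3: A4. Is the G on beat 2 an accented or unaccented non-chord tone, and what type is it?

The harmony at that moment is A minor triad (A, C, E); G4 is not a chord tone.
It is approached by step down from A4 and left by step up to A4.
Step away and step back to the same note — a neighbor tone (lower neighbor).
It falls on a weak beat, so it is unaccented.

Unaccented neighbor tone.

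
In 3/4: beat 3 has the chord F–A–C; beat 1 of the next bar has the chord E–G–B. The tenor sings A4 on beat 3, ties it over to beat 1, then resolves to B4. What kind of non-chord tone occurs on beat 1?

Retardation.

The harmony at that moment is E minor triad (E, G, B); A4 is not a chord tone.
It is held over (the same pitch as the preceding A4) and left by step up to B4.
Held over from the previous chord and resolving up by step — a retardation.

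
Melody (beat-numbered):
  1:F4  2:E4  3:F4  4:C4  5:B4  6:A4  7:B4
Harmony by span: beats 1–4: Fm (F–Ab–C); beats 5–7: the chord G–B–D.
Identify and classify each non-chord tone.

E4 (beat 2) — neighbor tone; A4 (beat 6) — neighbor tone.

The harmony at that moment is F minor triad (F, Ab, C); E4 is not a chord tone.
It is approached by step down from F4 and left by step up to F4.
Step away and step back to the same note — a neighbor tone (lower neighbor).
The harmony at that moment is G major triad (G, B, D); A4 is not a chord tone.
It is approached by step down from B4 and left by step up to B4.
Step away and step back to the same note — a neighbor tone (lower neighbor).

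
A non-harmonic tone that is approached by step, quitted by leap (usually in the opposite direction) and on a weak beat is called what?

Escape tone.

Approach: by step. Departure: by leap. Metric position: weak.
Step in, leap out, from a weak position — an escape tone (échappée). (It is the mirror image of the appoggiatura, which leaps in and steps out on a strong beat.)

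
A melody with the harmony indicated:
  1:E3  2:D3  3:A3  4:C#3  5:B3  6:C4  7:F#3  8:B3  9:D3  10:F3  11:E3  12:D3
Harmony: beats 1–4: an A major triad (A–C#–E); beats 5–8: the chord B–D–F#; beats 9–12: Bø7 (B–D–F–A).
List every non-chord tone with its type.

D3 (beat 2) — escape tone; C4 (beat 6) — escape tone; E3 (beat 11) — passing tone.

The harmony at that moment is A major triad (A, C#, E); D3 is not a chord tone.
It is approached by step down from E3 and left by leap up to A3.
Step in, leap out — an escape tone.
The harmony at that moment is B minor triad (B, D, F#); C4 is not a chord tone.
It is approached by step up from B3 and left by leap down to F#3.
Step in, leap out — an escape tone.
The harmony at that moment is B half-diminished seventh chord (B, D, F, A); E3 is not a chord tone.
It is approached by step down from F3 and left by step down to D3.
Step in, step out in the same direction — a passing tone.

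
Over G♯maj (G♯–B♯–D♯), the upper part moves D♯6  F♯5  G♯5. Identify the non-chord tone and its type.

F♯5 is an appoggiatura.

The harmony at that moment is G♯ major triad (G♯, B♯, D♯); F♯5 is not a chord tone.
It is approached by leap down from D♯6 and left by step up to G♯5.
Leap in, step out — an appoggiatura.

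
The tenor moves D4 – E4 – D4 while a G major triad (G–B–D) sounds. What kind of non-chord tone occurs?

E4 is a neighbor tone.

The harmony at that moment is G major triad (G, B, D); E4 is not a chord tone.
It is approached by step up from D4 and left by step down to D4.
Step away and step back to the same note — a neighbor tone (upper neighbor).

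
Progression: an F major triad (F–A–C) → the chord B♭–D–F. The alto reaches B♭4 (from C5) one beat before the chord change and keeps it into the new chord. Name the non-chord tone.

B♭4 is an anticipation.

The harmony at that moment is F major triad (F, A, C); B♭4 is not a chord tone.
It is approached by step down from C5 and then sustained as the same pitch into the next harmony.
Arriving early and becoming a chord tone when the harmony changes — an anticipation.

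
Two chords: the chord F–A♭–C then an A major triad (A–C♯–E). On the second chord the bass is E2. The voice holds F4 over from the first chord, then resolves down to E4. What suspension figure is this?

9–8 suspension.

At the second chord the bass is E2. The suspended F4 lies a ninth above the bass; after resolving down by step to E4, the interval above the bass becomes an octave.
Suspension figures are named by those two intervals: 9–8.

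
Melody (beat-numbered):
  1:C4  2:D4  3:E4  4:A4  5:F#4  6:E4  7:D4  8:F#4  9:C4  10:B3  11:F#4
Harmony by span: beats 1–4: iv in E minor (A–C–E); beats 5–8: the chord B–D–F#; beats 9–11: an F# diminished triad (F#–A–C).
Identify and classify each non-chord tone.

D4 (beat 2) — passing tone; E4 (beat 6) — passing tone; B3 (beat 10) — escape tone.

The harmony at that moment is A minor triad (A, C, E); D4 is not a chord tone.
It is approached by step up from C4 and left by step up to E4.
Step in, step out in the same direction — a passing tone.
The harmony at that moment is B minor triad (B, D, F#); E4 is not a chord tone.
It is approached by step down from F#4 and left by step down to D4.
Step in, step out in the same direction — a passing tone.
The harmony at that moment is F# diminished triad (F#, A, C); B3 is not a chord tone.
It is approached by step down from C4 and left by leap up to F#4.
Step in, leap out — an escape tone.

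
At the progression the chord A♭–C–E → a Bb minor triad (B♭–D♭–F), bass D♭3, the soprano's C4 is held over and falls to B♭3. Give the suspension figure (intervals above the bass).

At the second chord the bass is D♭3. The suspended C4 lies a seventh above the bass; after resolving down by step to B♭3, the interval above the bass becomes a sixth.
Suspension figures are named by those two intervals: 7–6.

7–6 suspension.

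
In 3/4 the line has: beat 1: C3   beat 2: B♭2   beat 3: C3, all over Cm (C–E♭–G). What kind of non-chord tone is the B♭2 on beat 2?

The harmony at that moment is C minor triad (C, E♭, G); B♭2 is not a chord tone.
It is approached by step down from C3 and left by step up to C3.
Step away and step back to the same note — a neighbor tone (lower neighbor).

Lower neighbor tone.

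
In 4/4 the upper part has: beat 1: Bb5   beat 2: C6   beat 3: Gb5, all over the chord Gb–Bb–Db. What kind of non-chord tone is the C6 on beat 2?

Escape tone.

The harmony at that moment is Gb major triad (Gb, Bb, Db); C6 is not a chord tone.
It is approached by step up from Bb5 and left by leap down to Gb5.
Step in, leap out, on a weak beat — an escape tone.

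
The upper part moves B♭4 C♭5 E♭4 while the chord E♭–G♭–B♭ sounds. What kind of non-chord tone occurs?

The harmony at that moment is E♭ minor triad (E♭, G♭, B♭); C♭5 is not a chord tone.
It is approached by step up from B♭4 and left by leap down to E♭4.
Step in, leap out — an escape tone.

C♭5 is an escape tone.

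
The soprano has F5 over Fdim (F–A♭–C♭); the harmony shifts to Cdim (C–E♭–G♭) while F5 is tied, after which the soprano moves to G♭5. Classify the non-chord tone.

The harmony at that moment is C diminished triad (C, E♭, G♭); F5 is not a chord tone.
It is held over (the same pitch as the preceding F5) and left by step up to G♭5.
Held over from the previous chord and resolving up by step — a retardation.

F5 is a retardation.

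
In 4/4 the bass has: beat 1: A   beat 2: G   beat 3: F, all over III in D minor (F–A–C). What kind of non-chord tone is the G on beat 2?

The harmony at that moment is F major triad (F, A, C); G is not a chord tone.
It is approached by step down from A and left by step down to F.
Step in, step out in the same direction — a passing tone.

Passing tone.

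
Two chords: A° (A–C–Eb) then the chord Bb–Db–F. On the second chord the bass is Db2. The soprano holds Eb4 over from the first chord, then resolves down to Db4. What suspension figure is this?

9–8 suspension.

At the second chord the bass is Db2. The suspended Eb4 lies a ninth above the bass; after resolving down by step to Db4, the interval above the bass becomes an octave.
Suspension figures are named by those two intervals: 9–8.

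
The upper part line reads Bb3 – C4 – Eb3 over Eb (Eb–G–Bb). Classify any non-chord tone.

C4 is an escape tone.

The harmony at that moment is Eb major triad (Eb, G, Bb); C4 is not a chord tone.
It is approached by step up from Bb3 and left by leap down to Eb3.
Step in, leap out — an escape tone.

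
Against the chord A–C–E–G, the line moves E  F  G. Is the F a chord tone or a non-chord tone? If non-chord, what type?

Non-chord tone — a passing tone.

The harmony at that moment is A minor seventh chord (A, C, E, G); F is not a chord tone.
It is approached by step up from E and left by step up to G.
Step in, step out in the same direction — a passing tone.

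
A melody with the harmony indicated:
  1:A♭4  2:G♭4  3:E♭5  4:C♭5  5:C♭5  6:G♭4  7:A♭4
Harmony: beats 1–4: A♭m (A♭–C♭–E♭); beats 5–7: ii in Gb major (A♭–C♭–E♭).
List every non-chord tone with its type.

G♭4 (beat 2) — escape tone; G♭4 (beat 6) — appoggiatura.

The harmony at that moment is A♭ minor triad (A♭, C♭, E♭); G♭4 is not a chord tone.
It is approached by step down from A♭4 and left by leap up to E♭5.
Step in, leap out — an escape tone.
The harmony at that moment is A♭ minor triad (A♭, C♭, E♭); G♭4 is not a chord tone.
It is approached by leap down from C♭5 and left by step up to A♭4.
Leap in, step out — an appoggiatura.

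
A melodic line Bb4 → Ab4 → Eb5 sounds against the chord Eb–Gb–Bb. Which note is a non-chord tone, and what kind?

Ab4 is an escape tone.

The harmony at that moment is Eb minor triad (Eb, Gb, Bb); Ab4 is not a chord tone.
It is approached by step down from Bb4 and left by leap up to Eb5.
Step in, leap out — an escape tone.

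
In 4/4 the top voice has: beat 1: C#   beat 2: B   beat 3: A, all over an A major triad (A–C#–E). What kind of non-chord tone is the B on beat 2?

The harmony at that moment is A major triad (A, C#, E); B is not a chord tone.
It is approached by step down from C# and left by step down to A.
Step in, step out in the same direction — a passing tone.

Passing tone.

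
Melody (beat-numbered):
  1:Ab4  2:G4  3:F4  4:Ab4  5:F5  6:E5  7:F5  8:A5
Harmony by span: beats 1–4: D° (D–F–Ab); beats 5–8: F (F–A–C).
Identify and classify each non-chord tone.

G4 (beat 2) — passing tone; E5 (beat 6) — neighbor tone.

The harmony at that moment is D diminished triad (D, F, Ab); G4 is not a chord tone.
It is approached by step down from Ab4 and left by step down to F4.
Step in, step out in the same direction — a passing tone.
The harmony at that moment is F major triad (F, A, C); E5 is not a chord tone.
It is approached by step down from F5 and left by step up to F5.
Step away and step back to the same note — a neighbor tone (lower neighbor).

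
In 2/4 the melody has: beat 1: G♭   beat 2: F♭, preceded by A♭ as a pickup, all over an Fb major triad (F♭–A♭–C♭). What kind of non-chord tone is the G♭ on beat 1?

The harmony at that moment is F♭ major triad (F♭, A♭, C♭); G♭ is not a chord tone.
It is approached by step down from A♭ and left by step down to F♭.
Step in, step out in the same direction — a passing tone.

Passing tone.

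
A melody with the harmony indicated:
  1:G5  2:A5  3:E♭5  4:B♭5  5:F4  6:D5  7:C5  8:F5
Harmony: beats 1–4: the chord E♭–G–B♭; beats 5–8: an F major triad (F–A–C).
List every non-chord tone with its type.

The harmony at that moment is E♭ major triad (E♭, G, B♭); A5 is not a chord tone.
It is approached by step up from G5 and left by leap down to E♭5.
Step in, leap out — an escape tone.
The harmony at that moment is F major triad (F, A, C); D5 is not a chord tone.
It is approached by leap up from F4 and left by step down to C5.
Leap in, step out — an appoggiatura.

A5 (beat 2) — escape tone; D5 (beat 6) — appoggiatura.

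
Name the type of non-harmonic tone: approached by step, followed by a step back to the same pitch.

Approach: by step. Departure: by step in the opposite direction, back to the starting pitch.
Stepwise on both sides but reversing to return to the same chord tone — a neighbor tone. (Had it continued onward in the same direction it would be a passing tone instead.)

Neighbor tone.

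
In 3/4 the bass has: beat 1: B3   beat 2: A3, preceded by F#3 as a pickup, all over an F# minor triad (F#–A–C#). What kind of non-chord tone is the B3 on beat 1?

Appoggiatura.

The harmony at that moment is F# minor triad (F#, A, C#); B3 is not a chord tone.
It is approached by leap up from F#3 and left by step down to A3.
Leap in, step out, metrically accented — an appoggiatura.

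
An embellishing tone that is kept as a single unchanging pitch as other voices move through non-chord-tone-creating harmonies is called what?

Pedal tone.

Approach: none. Departure: none — a single pitch is sustained while the chords change around it, passing through harmonies that do not contain it.
No melodic motion at all; the dissonance is created entirely by the moving harmonies against the stationary note — a pedal tone (pedal point).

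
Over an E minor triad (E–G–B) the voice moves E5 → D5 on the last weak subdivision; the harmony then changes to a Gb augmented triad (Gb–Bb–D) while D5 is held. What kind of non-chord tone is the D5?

D5 is an anticipation.

The harmony at that moment is E minor triad (E, G, B); D5 is not a chord tone.
It is approached by step down from E5 and then sustained as the same pitch into the next harmony.
Arriving early and becoming a chord tone when the harmony changes — an anticipation.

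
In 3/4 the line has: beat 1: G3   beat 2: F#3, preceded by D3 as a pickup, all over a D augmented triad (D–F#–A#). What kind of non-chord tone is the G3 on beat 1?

Appoggiatura.

The harmony at that moment is D augmented triad (D, F#, A#); G3 is not a chord tone.
It is approached by leap up from D3 and left by step down to F#3.
Leap in, step out, metrically accented — an appoggiatura.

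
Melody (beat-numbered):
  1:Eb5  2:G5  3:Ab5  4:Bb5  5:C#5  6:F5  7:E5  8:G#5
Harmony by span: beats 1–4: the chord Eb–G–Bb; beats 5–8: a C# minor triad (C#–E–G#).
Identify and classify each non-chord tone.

The harmony at that moment is Eb major triad (Eb, G, Bb); Ab5 is not a chord tone.
It is approached by step up from G5 and left by step up to Bb5.
Step in, step out in the same direction — a passing tone.
The harmony at that moment is C# minor triad (C#, E, G#); F5 is not a chord tone.
It is approached by leap up from C#5 and left by step down to E5.
Leap in, step out — an appoggiatura.

Ab5 (beat 3) — passing tone; F5 (beat 6) — appoggiatura.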